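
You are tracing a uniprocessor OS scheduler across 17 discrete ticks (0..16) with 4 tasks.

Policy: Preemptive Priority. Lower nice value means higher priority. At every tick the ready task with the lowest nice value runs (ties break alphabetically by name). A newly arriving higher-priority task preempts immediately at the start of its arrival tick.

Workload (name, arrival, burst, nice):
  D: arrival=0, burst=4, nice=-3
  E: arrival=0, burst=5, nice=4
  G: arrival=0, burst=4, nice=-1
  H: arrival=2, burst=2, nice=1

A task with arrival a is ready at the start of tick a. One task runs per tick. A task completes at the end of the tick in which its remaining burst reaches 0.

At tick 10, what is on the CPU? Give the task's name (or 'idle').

running at tick 10 = E

t=0: ready={D,E,G} → run D
t=1: ready={D,E,G} → run D
t=2: ready={D,E,G,H} → run D
t=3: ready={D,E,G,H} → run D
t=4: ready={E,G,H} → run G
t=5: ready={E,G,H} → run G
t=6: ready={E,G,H} → run G
t=7: ready={E,G,H} → run G
t=8: ready={E,H} → run H
t=9: ready={E,H} → run H
t=10: ready={E} → run E
t=11: ready={E} → run E
t=12: ready={E} → run E
t=13: ready={E} → run E
t=14: ready={E} → run E
t=15: (idle)
t=16: (idle)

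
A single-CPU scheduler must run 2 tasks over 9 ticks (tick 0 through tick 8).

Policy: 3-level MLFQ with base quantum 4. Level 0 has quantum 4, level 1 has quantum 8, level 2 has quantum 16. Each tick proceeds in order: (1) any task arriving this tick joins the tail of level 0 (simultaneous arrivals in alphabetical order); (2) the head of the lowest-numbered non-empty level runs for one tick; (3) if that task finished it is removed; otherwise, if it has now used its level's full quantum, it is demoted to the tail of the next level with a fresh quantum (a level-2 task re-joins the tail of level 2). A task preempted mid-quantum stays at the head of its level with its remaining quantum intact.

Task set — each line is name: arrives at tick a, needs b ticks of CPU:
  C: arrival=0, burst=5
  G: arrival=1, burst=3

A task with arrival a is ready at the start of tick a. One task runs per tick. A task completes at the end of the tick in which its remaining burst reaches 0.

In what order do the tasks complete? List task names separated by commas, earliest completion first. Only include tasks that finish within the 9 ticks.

completion order = G, C

t=0: L0/L1/L2 = C/-/- → run C
t=1: L0/L1/L2 = CG/-/- → run C
t=2: L0/L1/L2 = CG/-/- → run C
t=3: L0/L1/L2 = CG/-/- → run C
t=4: L0/L1/L2 = G/C/- → run G
t=5: L0/L1/L2 = G/C/- → run G
t=6: L0/L1/L2 = G/C/- → run G
t=7: L0/L1/L2 = -/C/- → run C
t=8: (idle)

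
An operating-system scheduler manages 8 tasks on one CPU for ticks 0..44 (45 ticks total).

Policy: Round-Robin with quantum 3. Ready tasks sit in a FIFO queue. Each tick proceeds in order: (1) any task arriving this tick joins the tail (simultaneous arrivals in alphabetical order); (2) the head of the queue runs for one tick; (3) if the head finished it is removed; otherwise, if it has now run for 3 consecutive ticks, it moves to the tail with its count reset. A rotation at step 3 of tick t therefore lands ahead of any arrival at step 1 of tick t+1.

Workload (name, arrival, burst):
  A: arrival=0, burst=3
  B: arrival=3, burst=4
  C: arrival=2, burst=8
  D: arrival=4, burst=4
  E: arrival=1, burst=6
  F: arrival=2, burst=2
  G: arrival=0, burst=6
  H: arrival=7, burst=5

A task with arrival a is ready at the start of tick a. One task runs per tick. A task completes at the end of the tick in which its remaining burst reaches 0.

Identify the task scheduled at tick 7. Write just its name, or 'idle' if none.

t=0: queue=[A,G] q_used=0 → run A
t=1: queue=[A,G,E] q_used=1 → run A
t=2: queue=[A,G,E,C,F] q_used=2 → run A
t=3: queue=[G,E,C,F,B] q_used=0 → run G
t=4: queue=[G,E,C,F,B,D] q_used=1 → run G
t=5: queue=[G,E,C,F,B,D] q_used=2 → run G
t=6: queue=[E,C,F,B,D,G] q_used=0 → run E
t=7: queue=[E,C,F,B,D,G,H] q_used=1 → run E
t=8: queue=[E,C,F,B,D,G,H] q_used=2 → run E
t=9: queue=[C,F,B,D,G,H,E] q_used=0 → run C
t=10: queue=[C,F,B,D,G,H,E] q_used=1 → run C
t=11: queue=[C,F,B,D,G,H,E] q_used=2 → run C
t=12: queue=[F,B,D,G,H,E,C] q_used=0 → run F
t=13: queue=[F,B,D,G,H,E,C] q_used=1 → run F
t=14: queue=[B,D,G,H,E,C] q_used=0 → run B
t=15: queue=[B,D,G,H,E,C] q_used=1 → run B
t=16: queue=[B,D,G,H,E,C] q_used=2 → run B
t=17: queue=[D,G,H,E,C,B] q_used=0 → run D
t=18: queue=[D,G,H,E,C,B] q_used=1 → run D
t=19: queue=[D,G,H,E,C,B] q_used=2 → run D
t=20: queue=[G,H,E,C,B,D] q_used=0 → run G
t=21: queue=[G,H,E,C,B,D] q_used=1 → run G
t=22: queue=[G,H,E,C,B,D] q_used=2 → run G
t=23: queue=[H,E,C,B,D] q_used=0 → run H
t=24: queue=[H,E,C,B,D] q_used=1 → run H
t=25: queue=[H,E,C,B,D] q_used=2 → run H
t=26: queue=[E,C,B,D,H] q_used=0 → run E
t=27: queue=[E,C,B,D,H] q_used=1 → run E
t=28: queue=[E,C,B,D,H] q_used=2 → run E
t=29: queue=[C,B,D,H] q_used=0 → run C
t=30: queue=[C,B,D,H] q_used=1 → run C
t=31: queue=[C,B,D,H] q_used=2 → run C
t=32: queue=[B,D,H,C] q_used=0 → run B
t=33: queue=[D,H,C] q_used=0 → run D
t=34: queue=[H,C] q_used=0 → run H
t=35: queue=[H,C] q_used=1 → run H
t=36: queue=[C] q_used=0 → run C
t=37: queue=[C] q_used=1 → run C
t=38: (idle)
t=39: (idle)
t=40: (idle)
t=41: (idle)
t=42: (idle)
t=43: (idle)
t=44: (idle)

running at tick 7 = E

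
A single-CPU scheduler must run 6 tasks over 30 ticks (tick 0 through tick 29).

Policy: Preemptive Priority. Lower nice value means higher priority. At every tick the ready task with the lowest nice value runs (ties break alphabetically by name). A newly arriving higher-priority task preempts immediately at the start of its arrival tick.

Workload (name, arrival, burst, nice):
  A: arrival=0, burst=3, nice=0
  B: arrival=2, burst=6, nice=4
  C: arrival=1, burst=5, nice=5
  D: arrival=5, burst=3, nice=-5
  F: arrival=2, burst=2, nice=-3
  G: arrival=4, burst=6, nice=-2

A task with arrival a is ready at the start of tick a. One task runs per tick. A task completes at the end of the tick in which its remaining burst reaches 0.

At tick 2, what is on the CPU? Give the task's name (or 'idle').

t=0: ready={A} → run A
t=1: ready={A,C} → run A
t=2: ready={A,B,C,F} → run F
t=3: ready={A,B,C,F} → run F
t=4: ready={A,B,C,G} → run G
t=5: ready={A,B,C,D,G} → run D
t=6: ready={A,B,C,D,G} → run D
t=7: ready={A,B,C,D,G} → run D
t=8: ready={A,B,C,G} → run G
t=9: ready={A,B,C,G} → run G
t=10: ready={A,B,C,G} → run G
t=11: ready={A,B,C,G} → run G
t=12: ready={A,B,C,G} → run G
t=13: ready={A,B,C} → run A
t=14: ready={B,C} → run B
t=15: ready={B,C} → run B
t=16: ready={B,C} → run B
t=17: ready={B,C} → run B
t=18: ready={B,C} → run B
t=19: ready={B,C} → run B
t=20: ready={C} → run C
t=21: ready={C} → run C
t=22: ready={C} → run C
t=23: ready={C} → run C
t=24: ready={C} → run C
t=25: (idle)
t=26: (idle)
t=27: (idle)
t=28: (idle)
t=29: (idle)

running at tick 2 = F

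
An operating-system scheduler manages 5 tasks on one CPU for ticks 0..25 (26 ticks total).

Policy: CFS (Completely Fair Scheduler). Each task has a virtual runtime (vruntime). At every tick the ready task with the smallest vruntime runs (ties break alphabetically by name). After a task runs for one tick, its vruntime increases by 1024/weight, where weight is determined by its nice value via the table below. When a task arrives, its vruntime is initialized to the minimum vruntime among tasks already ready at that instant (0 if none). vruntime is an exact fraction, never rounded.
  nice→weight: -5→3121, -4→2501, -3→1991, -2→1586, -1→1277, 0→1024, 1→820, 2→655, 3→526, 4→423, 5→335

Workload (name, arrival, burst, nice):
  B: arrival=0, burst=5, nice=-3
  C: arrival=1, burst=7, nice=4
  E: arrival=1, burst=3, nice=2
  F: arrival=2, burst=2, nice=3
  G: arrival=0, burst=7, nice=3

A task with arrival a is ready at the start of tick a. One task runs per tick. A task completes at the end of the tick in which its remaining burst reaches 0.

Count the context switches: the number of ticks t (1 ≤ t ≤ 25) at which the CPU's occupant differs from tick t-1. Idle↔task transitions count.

context switches = 20

t=0: vr[B=0 G=0] → run B
t=1: vr[B=1024/1991 C=0 E=0 G=0] → run C
t=2: vr[B=1024/1991 C=1024/423 E=0 F=0 G=0] → run E
t=3: vr[B=1024/1991 C=1024/423 E=1024/655 F=0 G=0] → run F
t=4: vr[B=1024/1991 C=1024/423 E=1024/655 F=512/263 G=0] → run G
t=5: vr[B=1024/1991 C=1024/423 E=1024/655 F=512/263 G=512/263] → run B
t=6: vr[B=2048/1991 C=1024/423 E=1024/655 F=512/263 G=512/263] → run B
t=7: vr[B=3072/1991 C=1024/423 E=1024/655 F=512/263 G=512/263] → run B
t=8: vr[B=4096/1991 C=1024/423 E=1024/655 F=512/263 G=512/263] → run E
t=9: vr[B=4096/1991 C=1024/423 E=2048/655 F=512/263 G=512/263] → run F
t=10: vr[B=4096/1991 C=1024/423 E=2048/655 G=512/263] → run G
t=11: vr[B=4096/1991 C=1024/423 E=2048/655 G=1024/263] → run B
t=12: vr[C=1024/423 E=2048/655 G=1024/263] → run C
t=13: vr[C=2048/423 E=2048/655 G=1024/263] → run E
t=14: vr[C=2048/423 G=1024/263] → run G
t=15: vr[C=2048/423 G=1536/263] → run C
t=16: vr[C=1024/141 G=1536/263] → run G
t=17: vr[C=1024/141 G=2048/263] → run C
t=18: vr[C=4096/423 G=2048/263] → run G
t=19: vr[C=4096/423 G=2560/263] → run C
t=20: vr[C=5120/423 G=2560/263] → run G
t=21: vr[C=5120/423 G=3072/263] → run G
t=22: vr[C=5120/423] → run C
t=23: vr[C=2048/141] → run C
t=24: (idle)
t=25: (idle)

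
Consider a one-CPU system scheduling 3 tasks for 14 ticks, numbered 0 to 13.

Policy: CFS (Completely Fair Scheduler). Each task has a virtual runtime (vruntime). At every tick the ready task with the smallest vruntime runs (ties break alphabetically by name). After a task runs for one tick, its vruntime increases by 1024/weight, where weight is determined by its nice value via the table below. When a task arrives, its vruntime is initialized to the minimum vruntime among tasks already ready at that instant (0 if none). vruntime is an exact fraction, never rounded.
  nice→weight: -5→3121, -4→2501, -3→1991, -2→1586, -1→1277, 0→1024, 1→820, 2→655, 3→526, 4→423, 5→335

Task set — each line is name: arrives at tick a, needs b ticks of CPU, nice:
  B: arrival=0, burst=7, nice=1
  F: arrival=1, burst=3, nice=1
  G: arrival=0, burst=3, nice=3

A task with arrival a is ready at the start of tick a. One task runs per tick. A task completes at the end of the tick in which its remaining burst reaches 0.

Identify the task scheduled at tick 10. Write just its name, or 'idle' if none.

t=0: vr[B=0 G=0] → run B
t=1: vr[B=256/205 F=0 G=0] → run F
t=2: vr[B=256/205 F=256/205 G=0] → run G
t=3: vr[B=256/205 F=256/205 G=512/263] → run B
t=4: vr[B=512/205 F=256/205 G=512/263] → run F
t=5: vr[B=512/205 F=512/205 G=512/263] → run G
t=6: vr[B=512/205 F=512/205 G=1024/263] → run B
t=7: vr[B=768/205 F=512/205 G=1024/263] → run F
t=8: vr[B=768/205 G=1024/263] → run B
t=9: vr[B=1024/205 G=1024/263] → run G
t=10: vr[B=1024/205] → run B
t=11: vr[B=256/41] → run B
t=12: vr[B=1536/205] → run B
t=13: (idle)

running at tick 10 = B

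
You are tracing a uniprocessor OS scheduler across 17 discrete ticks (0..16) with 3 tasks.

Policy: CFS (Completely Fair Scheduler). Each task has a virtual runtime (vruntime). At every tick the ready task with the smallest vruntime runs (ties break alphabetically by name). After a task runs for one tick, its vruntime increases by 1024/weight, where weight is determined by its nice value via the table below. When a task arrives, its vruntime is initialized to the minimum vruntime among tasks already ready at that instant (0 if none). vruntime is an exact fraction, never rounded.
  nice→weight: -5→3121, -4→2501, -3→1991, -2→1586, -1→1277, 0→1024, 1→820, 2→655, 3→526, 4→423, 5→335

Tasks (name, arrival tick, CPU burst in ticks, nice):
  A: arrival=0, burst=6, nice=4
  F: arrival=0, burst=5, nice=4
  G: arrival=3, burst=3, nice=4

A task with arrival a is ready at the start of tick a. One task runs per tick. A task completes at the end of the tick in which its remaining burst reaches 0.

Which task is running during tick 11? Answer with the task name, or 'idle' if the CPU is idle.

running at tick 11 = A

t=0: vr[A=0 F=0] → run A
t=1: vr[A=1024/423 F=0] → run F
t=2: vr[A=1024/423 F=1024/423] → run A
t=3: vr[A=2048/423 F=1024/423 G=1024/423] → run F
t=4: vr[A=2048/423 F=2048/423 G=1024/423] → run G
t=5: vr[A=2048/423 F=2048/423 G=2048/423] → run A
t=6: vr[A=1024/141 F=2048/423 G=2048/423] → run F
t=7: vr[A=1024/141 F=1024/141 G=2048/423] → run G
t=8: vr[A=1024/141 F=1024/141 G=1024/141] → run A
t=9: vr[A=4096/423 F=1024/141 G=1024/141] → run F
t=10: vr[A=4096/423 F=4096/423 G=1024/141] → run G
t=11: vr[A=4096/423 F=4096/423] → run A
t=12: vr[A=5120/423 F=4096/423] → run F
t=13: vr[A=5120/423] → run A
t=14: (idle)
t=15: (idle)
t=16: (idle)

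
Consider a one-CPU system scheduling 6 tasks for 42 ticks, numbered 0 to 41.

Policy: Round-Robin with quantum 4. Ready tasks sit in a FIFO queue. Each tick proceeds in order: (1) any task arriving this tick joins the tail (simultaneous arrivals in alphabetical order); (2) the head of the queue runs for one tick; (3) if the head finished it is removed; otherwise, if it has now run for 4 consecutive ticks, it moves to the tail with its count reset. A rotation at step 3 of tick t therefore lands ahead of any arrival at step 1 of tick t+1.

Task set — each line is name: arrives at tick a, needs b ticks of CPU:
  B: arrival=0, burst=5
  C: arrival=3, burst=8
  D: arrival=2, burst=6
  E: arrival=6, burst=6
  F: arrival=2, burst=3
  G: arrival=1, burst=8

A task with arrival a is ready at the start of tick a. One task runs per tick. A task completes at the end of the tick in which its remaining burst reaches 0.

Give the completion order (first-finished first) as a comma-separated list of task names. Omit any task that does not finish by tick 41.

t=0: queue=[B] q_used=0 → run B
t=1: queue=[B,G] q_used=1 → run B
t=2: queue=[B,G,D,F] q_used=2 → run B
t=3: queue=[B,G,D,F,C] q_used=3 → run B
t=4: queue=[G,D,F,C,B] q_used=0 → run G
t=5: queue=[G,D,F,C,B] q_used=1 → run G
t=6: queue=[G,D,F,C,B,E] q_used=2 → run G
t=7: queue=[G,D,F,C,B,E] q_used=3 → run G
t=8: queue=[D,F,C,B,E,G] q_used=0 → run D
t=9: queue=[D,F,C,B,E,G] q_used=1 → run D
t=10: queue=[D,F,C,B,E,G] q_used=2 → run D
t=11: queue=[D,F,C,B,E,G] q_used=3 → run D
t=12: queue=[F,C,B,E,G,D] q_used=0 → run F
t=13: queue=[F,C,B,E,G,D] q_used=1 → run F
t=14: queue=[F,C,B,E,G,D] q_used=2 → run F
t=15: queue=[C,B,E,G,D] q_used=0 → run C
t=16: queue=[C,B,E,G,D] q_used=1 → run C
t=17: queue=[C,B,E,G,D] q_used=2 → run C
t=18: queue=[C,B,E,G,D] q_used=3 → run C
t=19: queue=[B,E,G,D,C] q_used=0 → run B
t=20: queue=[E,G,D,C] q_used=0 → run E
t=21: queue=[E,G,D,C] q_used=1 → run E
t=22: queue=[E,G,D,C] q_used=2 → run E
t=23: queue=[E,G,D,C] q_used=3 → run E
t=24: queue=[G,D,C,E] q_used=0 → run G
t=25: queue=[G,D,C,E] q_used=1 → run G
t=26: queue=[G,D,C,E] q_used=2 → run G
t=27: queue=[G,D,C,E] q_used=3 → run G
t=28: queue=[D,C,E] q_used=0 → run D
t=29: queue=[D,C,E] q_used=1 → run D
t=30: queue=[C,E] q_used=0 → run C
t=31: queue=[C,E] q_used=1 → run C
t=32: queue=[C,E] q_used=2 → run C
t=33: queue=[C,E] q_used=3 → run C
t=34: queue=[E] q_used=0 → run E
t=35: queue=[E] q_used=1 → run E
t=36: (idle)
t=37: (idle)
t=38: (idle)
t=39: (idle)
t=40: (idle)
t=41: (idle)

completion order = F, B, G, D, C, E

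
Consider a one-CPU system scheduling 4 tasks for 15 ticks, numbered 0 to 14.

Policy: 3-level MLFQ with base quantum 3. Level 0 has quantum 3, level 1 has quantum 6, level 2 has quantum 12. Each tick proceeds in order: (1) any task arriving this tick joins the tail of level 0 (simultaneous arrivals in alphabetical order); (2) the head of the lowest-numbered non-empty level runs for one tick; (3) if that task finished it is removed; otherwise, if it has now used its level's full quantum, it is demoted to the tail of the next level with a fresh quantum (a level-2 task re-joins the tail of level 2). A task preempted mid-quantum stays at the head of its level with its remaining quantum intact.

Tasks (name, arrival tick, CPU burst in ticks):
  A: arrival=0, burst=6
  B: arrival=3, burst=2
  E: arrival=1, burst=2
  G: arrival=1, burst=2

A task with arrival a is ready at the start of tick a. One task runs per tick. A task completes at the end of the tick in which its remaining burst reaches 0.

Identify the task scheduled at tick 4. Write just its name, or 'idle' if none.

running at tick 4 = E

t=0: L0/L1/L2 = A/-/- → run A
t=1: L0/L1/L2 = AEG/-/- → run A
t=2: L0/L1/L2 = AEG/-/- → run A
t=3: L0/L1/L2 = EGB/A/- → run E
t=4: L0/L1/L2 = EGB/A/- → run E
t=5: L0/L1/L2 = GB/A/- → run G
t=6: L0/L1/L2 = GB/A/- → run G
t=7: L0/L1/L2 = B/A/- → run B
t=8: L0/L1/L2 = B/A/- → run B
t=9: L0/L1/L2 = -/A/- → run A
t=10: L0/L1/L2 = -/A/- → run A
t=11: L0/L1/L2 = -/A/- → run A
t=12: (idle)
t=13: (idle)
t=14: (idle)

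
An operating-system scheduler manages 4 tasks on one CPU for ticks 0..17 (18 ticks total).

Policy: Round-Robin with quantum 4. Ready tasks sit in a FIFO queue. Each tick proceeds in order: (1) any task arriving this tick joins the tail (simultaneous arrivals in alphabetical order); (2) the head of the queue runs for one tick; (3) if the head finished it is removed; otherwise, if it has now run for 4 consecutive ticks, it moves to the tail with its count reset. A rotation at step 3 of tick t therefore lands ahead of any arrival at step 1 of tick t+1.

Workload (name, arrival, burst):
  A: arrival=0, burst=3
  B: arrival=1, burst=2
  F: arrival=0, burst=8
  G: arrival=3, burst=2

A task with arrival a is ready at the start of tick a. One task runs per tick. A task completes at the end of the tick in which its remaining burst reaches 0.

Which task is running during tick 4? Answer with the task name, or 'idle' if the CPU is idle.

running at tick 4 = F

t=0: queue=[A,F] q_used=0 → run A
t=1: queue=[A,F,B] q_used=1 → run A
t=2: queue=[A,F,B] q_used=2 → run A
t=3: queue=[F,B,G] q_used=0 → run F
t=4: queue=[F,B,G] q_used=1 → run F
t=5: queue=[F,B,G] q_used=2 → run F
t=6: queue=[F,B,G] q_used=3 → run F
t=7: queue=[B,G,F] q_used=0 → run B
t=8: queue=[B,G,F] q_used=1 → run B
t=9: queue=[G,F] q_used=0 → run G
t=10: queue=[G,F] q_used=1 → run G
t=11: queue=[F] q_used=0 → run F
t=12: queue=[F] q_used=1 → run F
t=13: queue=[F] q_used=2 → run F
t=14: queue=[F] q_used=3 → run F
t=15: (idle)
t=16: (idle)
t=17: (idle)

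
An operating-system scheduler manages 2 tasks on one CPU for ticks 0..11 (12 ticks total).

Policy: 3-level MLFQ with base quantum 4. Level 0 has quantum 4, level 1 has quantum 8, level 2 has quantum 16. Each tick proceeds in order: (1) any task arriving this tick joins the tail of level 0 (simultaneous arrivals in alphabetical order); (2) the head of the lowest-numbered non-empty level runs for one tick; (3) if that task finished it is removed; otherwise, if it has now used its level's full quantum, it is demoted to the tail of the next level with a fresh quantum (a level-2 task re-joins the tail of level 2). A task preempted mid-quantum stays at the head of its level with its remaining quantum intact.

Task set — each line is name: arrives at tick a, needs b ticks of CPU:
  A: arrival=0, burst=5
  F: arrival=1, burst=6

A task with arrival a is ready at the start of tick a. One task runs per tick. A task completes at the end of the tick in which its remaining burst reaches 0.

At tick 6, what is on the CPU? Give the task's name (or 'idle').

t=0: L0/L1/L2 = A/-/- → run A
t=1: L0/L1/L2 = AF/-/- → run A
t=2: L0/L1/L2 = AF/-/- → run A
t=3: L0/L1/L2 = AF/-/- → run A
t=4: L0/L1/L2 = F/A/- → run F
t=5: L0/L1/L2 = F/A/- → run F
t=6: L0/L1/L2 = F/A/- → run F
t=7: L0/L1/L2 = F/A/- → run F
t=8: L0/L1/L2 = -/AF/- → run A
t=9: L0/L1/L2 = -/F/- → run F
t=10: L0/L1/L2 = -/F/- → run F
t=11: (idle)

running at tick 6 = F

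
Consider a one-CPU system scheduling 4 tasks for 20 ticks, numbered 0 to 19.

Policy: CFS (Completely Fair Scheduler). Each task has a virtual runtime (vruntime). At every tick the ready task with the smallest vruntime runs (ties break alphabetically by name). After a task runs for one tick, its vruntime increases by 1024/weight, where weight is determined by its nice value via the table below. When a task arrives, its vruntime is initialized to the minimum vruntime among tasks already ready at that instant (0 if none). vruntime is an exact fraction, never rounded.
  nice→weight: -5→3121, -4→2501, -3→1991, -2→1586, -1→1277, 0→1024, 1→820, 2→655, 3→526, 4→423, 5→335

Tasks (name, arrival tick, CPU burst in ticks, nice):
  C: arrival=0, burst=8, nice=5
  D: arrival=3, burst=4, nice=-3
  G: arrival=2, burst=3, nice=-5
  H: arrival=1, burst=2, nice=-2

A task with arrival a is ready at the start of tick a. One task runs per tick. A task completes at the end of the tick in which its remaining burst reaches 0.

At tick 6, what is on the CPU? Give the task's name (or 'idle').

running at tick 6 = D

t=0: vr[C=0] → run C
t=1: vr[C=1024/335 H=1024/335] → run C
t=2: vr[C=2048/335 G=1024/335 H=1024/335] → run G
t=3: vr[C=2048/335 D=1024/335 G=3538944/1045535 H=1024/335] → run D
t=4: vr[C=2048/335 D=2381824/666985 G=3538944/1045535 H=1024/335] → run H
t=5: vr[C=2048/335 D=2381824/666985 G=3538944/1045535 H=983552/265655] → run G
t=6: vr[C=2048/335 D=2381824/666985 G=3881984/1045535 H=983552/265655] → run D
t=7: vr[C=2048/335 D=2724864/666985 G=3881984/1045535 H=983552/265655] → run H
t=8: vr[C=2048/335 D=2724864/666985 G=3881984/1045535] → run G
t=9: vr[C=2048/335 D=2724864/666985] → run D
t=10: vr[C=2048/335 D=3067904/666985] → run D
t=11: vr[C=2048/335] → run C
t=12: vr[C=3072/335] → run C
t=13: vr[C=4096/335] → run C
t=14: vr[C=1024/67] → run C
t=15: vr[C=6144/335] → run C
t=16: vr[C=7168/335] → run C
t=17: (idle)
t=18: (idle)
t=19: (idle)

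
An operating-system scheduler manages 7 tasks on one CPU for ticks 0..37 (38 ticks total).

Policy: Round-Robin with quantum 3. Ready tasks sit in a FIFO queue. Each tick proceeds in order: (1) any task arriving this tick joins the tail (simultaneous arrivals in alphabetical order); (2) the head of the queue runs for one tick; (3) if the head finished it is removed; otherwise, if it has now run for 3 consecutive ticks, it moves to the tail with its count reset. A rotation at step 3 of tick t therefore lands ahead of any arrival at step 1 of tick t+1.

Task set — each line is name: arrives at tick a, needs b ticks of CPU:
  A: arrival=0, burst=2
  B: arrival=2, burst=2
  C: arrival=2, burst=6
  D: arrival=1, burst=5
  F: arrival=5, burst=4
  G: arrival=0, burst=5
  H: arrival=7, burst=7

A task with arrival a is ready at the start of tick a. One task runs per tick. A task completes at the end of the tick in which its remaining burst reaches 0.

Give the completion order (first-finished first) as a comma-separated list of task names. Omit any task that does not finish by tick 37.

completion order = A, B, G, D, C, F, H

t=0: queue=[A,G] q_used=0 → run A
t=1: queue=[A,G,D] q_used=1 → run A
t=2: queue=[G,D,B,C] q_used=0 → run G
t=3: queue=[G,D,B,C] q_used=1 → run G
t=4: queue=[G,D,B,C] q_used=2 → run G
t=5: queue=[D,B,C,G,F] q_used=0 → run D
t=6: queue=[D,B,C,G,F] q_used=1 → run D
t=7: queue=[D,B,C,G,F,H] q_used=2 → run D
t=8: queue=[B,C,G,F,H,D] q_used=0 → run B
t=9: queue=[B,C,G,F,H,D] q_used=1 → run B
t=10: queue=[C,G,F,H,D] q_used=0 → run C
t=11: queue=[C,G,F,H,D] q_used=1 → run C
t=12: queue=[C,G,F,H,D] q_used=2 → run C
t=13: queue=[G,F,H,D,C] q_used=0 → run G
t=14: queue=[G,F,H,D,C] q_used=1 → run G
t=15: queue=[F,H,D,C] q_used=0 → run F
t=16: queue=[F,H,D,C] q_used=1 → run F
t=17: queue=[F,H,D,C] q_used=2 → run F
t=18: queue=[H,D,C,F] q_used=0 → run H
t=19: queue=[H,D,C,F] q_used=1 → run H
t=20: queue=[H,D,C,F] q_used=2 → run H
t=21: queue=[D,C,F,H] q_used=0 → run D
t=22: queue=[D,C,F,H] q_used=1 → run D
t=23: queue=[C,F,H] q_used=0 → run C
t=24: queue=[C,F,H] q_used=1 → run C
t=25: queue=[C,F,H] q_used=2 → run C
t=26: queue=[F,H] q_used=0 → run F
t=27: queue=[H] q_used=0 → run H
t=28: queue=[H] q_used=1 → run H
t=29: queue=[H] q_used=2 → run H
t=30: queue=[H] q_used=0 → run H
t=31: (idle)
t=32: (idle)
t=33: (idle)
t=34: (idle)
t=35: (idle)
t=36: (idle)
t=37: (idle)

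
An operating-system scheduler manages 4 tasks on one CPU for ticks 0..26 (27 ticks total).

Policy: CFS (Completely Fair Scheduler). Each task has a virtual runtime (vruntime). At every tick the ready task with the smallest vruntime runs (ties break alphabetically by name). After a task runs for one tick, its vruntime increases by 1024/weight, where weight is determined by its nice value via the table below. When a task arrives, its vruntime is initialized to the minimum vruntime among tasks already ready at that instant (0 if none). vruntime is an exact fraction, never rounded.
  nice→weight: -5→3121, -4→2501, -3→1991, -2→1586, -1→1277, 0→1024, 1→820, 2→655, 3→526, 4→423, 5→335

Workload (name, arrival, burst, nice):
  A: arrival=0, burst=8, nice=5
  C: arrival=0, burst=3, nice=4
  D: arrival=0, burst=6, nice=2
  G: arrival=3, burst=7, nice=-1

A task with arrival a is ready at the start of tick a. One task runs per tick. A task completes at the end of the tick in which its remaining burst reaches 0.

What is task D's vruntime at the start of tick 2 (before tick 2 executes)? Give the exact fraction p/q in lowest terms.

t=0: vr[A=0 C=0 D=0] → run A
t=1: vr[A=1024/335 C=0 D=0] → run C
t=2: vr[A=1024/335 C=1024/423 D=0] → run D
t=3: vr[A=1024/335 C=1024/423 D=1024/655 G=1024/655] → run D
t=4: vr[A=1024/335 C=1024/423 D=2048/655 G=1024/655] → run G
t=5: vr[A=1024/335 C=1024/423 D=2048/655 G=1978368/836435] → run G
t=6: vr[A=1024/335 C=1024/423 D=2048/655 G=2649088/836435] → run C
t=7: vr[A=1024/335 C=2048/423 D=2048/655 G=2649088/836435] → run A
t=8: vr[A=2048/335 C=2048/423 D=2048/655 G=2649088/836435] → run D
t=9: vr[A=2048/335 C=2048/423 D=3072/655 G=2649088/836435] → run G
t=10: vr[A=2048/335 C=2048/423 D=3072/655 G=3319808/836435] → run G
t=11: vr[A=2048/335 C=2048/423 D=3072/655 G=3990528/836435] → run D
t=12: vr[A=2048/335 C=2048/423 D=4096/655 G=3990528/836435] → run G
t=13: vr[A=2048/335 C=2048/423 D=4096/655 G=4661248/836435] → run C
t=14: vr[A=2048/335 D=4096/655 G=4661248/836435] → run G
t=15: vr[A=2048/335 D=4096/655 G=5331968/836435] → run A
t=16: vr[A=3072/335 D=4096/655 G=5331968/836435] → run D
t=17: vr[A=3072/335 D=1024/131 G=5331968/836435] → run G
t=18: vr[A=3072/335 D=1024/131] → run D
t=19: vr[A=3072/335] → run A
t=20: vr[A=4096/335] → run A
t=21: vr[A=1024/67] → run A
t=22: vr[A=6144/335] → run A
t=23: vr[A=7168/335] → run A
t=24: (idle)
t=25: (idle)
t=26: (idle)

vruntime(D, start of tick 2) = 0/1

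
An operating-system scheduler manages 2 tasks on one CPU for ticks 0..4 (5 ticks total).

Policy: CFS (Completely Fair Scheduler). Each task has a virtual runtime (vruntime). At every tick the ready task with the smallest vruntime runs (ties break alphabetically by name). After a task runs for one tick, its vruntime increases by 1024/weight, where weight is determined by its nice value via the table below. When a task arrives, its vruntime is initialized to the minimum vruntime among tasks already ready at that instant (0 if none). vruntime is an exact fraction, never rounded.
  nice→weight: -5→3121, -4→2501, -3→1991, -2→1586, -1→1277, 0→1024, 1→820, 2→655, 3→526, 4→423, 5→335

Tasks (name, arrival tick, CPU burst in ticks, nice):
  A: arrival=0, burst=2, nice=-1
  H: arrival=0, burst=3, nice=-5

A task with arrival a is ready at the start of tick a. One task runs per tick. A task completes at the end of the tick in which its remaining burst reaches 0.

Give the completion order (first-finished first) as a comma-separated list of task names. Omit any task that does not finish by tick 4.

t=0: vr[A=0 H=0] → run A
t=1: vr[A=1024/1277 H=0] → run H
t=2: vr[A=1024/1277 H=1024/3121] → run H
t=3: vr[A=1024/1277 H=2048/3121] → run H
t=4: vr[A=1024/1277] → run A

completion order = H, A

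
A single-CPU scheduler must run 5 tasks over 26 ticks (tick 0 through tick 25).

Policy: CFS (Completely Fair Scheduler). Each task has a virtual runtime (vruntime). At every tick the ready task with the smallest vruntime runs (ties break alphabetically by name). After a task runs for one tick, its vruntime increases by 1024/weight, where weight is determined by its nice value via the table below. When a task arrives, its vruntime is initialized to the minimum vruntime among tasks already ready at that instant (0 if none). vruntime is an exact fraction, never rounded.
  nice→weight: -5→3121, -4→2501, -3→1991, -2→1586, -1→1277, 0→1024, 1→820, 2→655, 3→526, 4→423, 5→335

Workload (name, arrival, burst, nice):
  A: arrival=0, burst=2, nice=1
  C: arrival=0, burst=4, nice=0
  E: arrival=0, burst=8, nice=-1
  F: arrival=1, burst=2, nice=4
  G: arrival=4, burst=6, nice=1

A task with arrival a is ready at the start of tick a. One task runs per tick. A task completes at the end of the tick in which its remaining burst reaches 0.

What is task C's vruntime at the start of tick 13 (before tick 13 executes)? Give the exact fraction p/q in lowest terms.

t=0: vr[A=0 C=0 E=0] → run A
t=1: vr[A=256/205 C=0 E=0 F=0] → run C
t=2: vr[A=256/205 C=1 E=0 F=0] → run E
t=3: vr[A=256/205 C=1 E=1024/1277 F=0] → run F
t=4: vr[A=256/205 C=1 E=1024/1277 F=1024/423 G=1024/1277] → run E
t=5: vr[A=256/205 C=1 E=2048/1277 F=1024/423 G=1024/1277] → run G
t=6: vr[A=256/205 C=1 E=2048/1277 F=1024/423 G=536832/261785] → run C
t=7: vr[A=256/205 C=2 E=2048/1277 F=1024/423 G=536832/261785] → run A
t=8: vr[C=2 E=2048/1277 F=1024/423 G=536832/261785] → run E
t=9: vr[C=2 E=3072/1277 F=1024/423 G=536832/261785] → run C
t=10: vr[C=3 E=3072/1277 F=1024/423 G=536832/261785] → run G
t=11: vr[C=3 E=3072/1277 F=1024/423 G=863744/261785] → run E
t=12: vr[C=3 E=4096/1277 F=1024/423 G=863744/261785] → run F
t=13: vr[C=3 E=4096/1277 G=863744/261785] → run C
t=14: vr[E=4096/1277 G=863744/261785] → run E
t=15: vr[E=5120/1277 G=863744/261785] → run G
t=16: vr[E=5120/1277 G=1190656/261785] → run E
t=17: vr[E=6144/1277 G=1190656/261785] → run G
t=18: vr[E=6144/1277 G=1517568/261785] → run E
t=19: vr[E=7168/1277 G=1517568/261785] → run E
t=20: vr[G=1517568/261785] → run G
t=21: vr[G=368896/52357] → run G
t=22: (idle)
t=23: (idle)
t=24: (idle)
t=25: (idle)

vruntime(C, start of tick 13) = 3/1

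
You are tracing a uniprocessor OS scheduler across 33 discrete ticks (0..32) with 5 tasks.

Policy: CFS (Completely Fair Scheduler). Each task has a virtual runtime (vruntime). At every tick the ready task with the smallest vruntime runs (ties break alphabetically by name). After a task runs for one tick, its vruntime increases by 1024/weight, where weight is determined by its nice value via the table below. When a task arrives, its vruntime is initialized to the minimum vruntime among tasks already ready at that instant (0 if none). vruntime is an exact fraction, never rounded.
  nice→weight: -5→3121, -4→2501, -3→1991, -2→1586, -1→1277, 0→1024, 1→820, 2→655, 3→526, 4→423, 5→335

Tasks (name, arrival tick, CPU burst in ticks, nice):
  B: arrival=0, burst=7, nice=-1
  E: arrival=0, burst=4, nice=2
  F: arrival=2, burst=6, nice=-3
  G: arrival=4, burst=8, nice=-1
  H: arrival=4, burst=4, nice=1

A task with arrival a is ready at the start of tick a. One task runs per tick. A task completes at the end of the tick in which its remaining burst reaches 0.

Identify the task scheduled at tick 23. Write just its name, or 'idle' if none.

t=0: vr[B=0 E=0] → run B
t=1: vr[B=1024/1277 E=0] → run E
t=2: vr[B=1024/1277 E=1024/655 F=1024/1277] → run B
t=3: vr[B=2048/1277 E=1024/655 F=1024/1277] → run F
t=4: vr[B=2048/1277 E=1024/655 F=3346432/2542507 G=3346432/2542507 H=3346432/2542507] → run F
t=5: vr[B=2048/1277 E=1024/655 F=4654080/2542507 G=3346432/2542507 H=3346432/2542507] → run G
t=6: vr[B=2048/1277 E=1024/655 F=4654080/2542507 G=5385216/2542507 H=3346432/2542507] → run H
t=7: vr[B=2048/1277 E=1024/655 F=4654080/2542507 G=5385216/2542507 H=1336900352/521213935] → run E
t=8: vr[B=2048/1277 E=2048/655 F=4654080/2542507 G=5385216/2542507 H=1336900352/521213935] → run B
t=9: vr[B=3072/1277 E=2048/655 F=4654080/2542507 G=5385216/2542507 H=1336900352/521213935] → run F
t=10: vr[B=3072/1277 E=2048/655 F=5961728/2542507 G=5385216/2542507 H=1336900352/521213935] → run G
t=11: vr[B=3072/1277 E=2048/655 F=5961728/2542507 G=7424000/2542507 H=1336900352/521213935] → run F
t=12: vr[B=3072/1277 E=2048/655 F=7269376/2542507 G=7424000/2542507 H=1336900352/521213935] → run B
t=13: vr[B=4096/1277 E=2048/655 F=7269376/2542507 G=7424000/2542507 H=1336900352/521213935] → run H
t=14: vr[B=4096/1277 E=2048/655 F=7269376/2542507 G=7424000/2542507 H=1987782144/521213935] → run F
t=15: vr[B=4096/1277 E=2048/655 F=8577024/2542507 G=7424000/2542507 H=1987782144/521213935] → run G
t=16: vr[B=4096/1277 E=2048/655 F=8577024/2542507 G=9462784/2542507 H=1987782144/521213935] → run E
t=17: vr[B=4096/1277 E=3072/655 F=8577024/2542507 G=9462784/2542507 H=1987782144/521213935] → run B
t=18: vr[B=5120/1277 E=3072/655 F=8577024/2542507 G=9462784/2542507 H=1987782144/521213935] → run F
t=19: vr[B=5120/1277 E=3072/655 G=9462784/2542507 H=1987782144/521213935] → run G
t=20: vr[B=5120/1277 E=3072/655 G=11501568/2542507 H=1987782144/521213935] → run H
t=21: vr[B=5120/1277 E=3072/655 G=11501568/2542507 H=2638663936/521213935] → run B
t=22: vr[B=6144/1277 E=3072/655 G=11501568/2542507 H=2638663936/521213935] → run G
t=23: vr[B=6144/1277 E=3072/655 G=13540352/2542507 H=2638663936/521213935] → run E
t=24: vr[B=6144/1277 G=13540352/2542507 H=2638663936/521213935] → run B
t=25: vr[G=13540352/2542507 H=2638663936/521213935] → run H
t=26: vr[G=13540352/2542507] → run G
t=27: vr[G=15579136/2542507] → run G
t=28: vr[G=17617920/2542507] → run G
t=29: (idle)
t=30: (idle)
t=31: (idle)
t=32: (idle)

running at tick 23 = E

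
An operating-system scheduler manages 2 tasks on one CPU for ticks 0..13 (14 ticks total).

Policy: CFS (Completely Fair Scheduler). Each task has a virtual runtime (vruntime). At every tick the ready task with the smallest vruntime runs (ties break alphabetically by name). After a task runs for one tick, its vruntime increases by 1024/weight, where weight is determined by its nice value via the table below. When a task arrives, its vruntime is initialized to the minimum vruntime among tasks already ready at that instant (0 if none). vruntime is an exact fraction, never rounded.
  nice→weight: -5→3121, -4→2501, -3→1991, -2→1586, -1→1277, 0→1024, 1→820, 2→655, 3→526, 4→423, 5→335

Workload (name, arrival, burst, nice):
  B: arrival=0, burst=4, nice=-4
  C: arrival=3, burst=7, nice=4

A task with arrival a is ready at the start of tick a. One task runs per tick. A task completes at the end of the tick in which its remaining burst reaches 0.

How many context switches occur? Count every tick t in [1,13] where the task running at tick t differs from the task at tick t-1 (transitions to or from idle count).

t=0: vr[B=0] → run B
t=1: vr[B=1024/2501] → run B
t=2: vr[B=2048/2501] → run B
t=3: vr[B=3072/2501 C=3072/2501] → run B
t=4: vr[C=3072/2501] → run C
t=5: vr[C=3860480/1057923] → run C
t=6: vr[C=6421504/1057923] → run C
t=7: vr[C=2994176/352641] → run C
t=8: vr[C=11543552/1057923] → run C
t=9: vr[C=14104576/1057923] → run C
t=10: vr[C=5555200/352641] → run C
t=11: (idle)
t=12: (idle)
t=13: (idle)

context switches = 2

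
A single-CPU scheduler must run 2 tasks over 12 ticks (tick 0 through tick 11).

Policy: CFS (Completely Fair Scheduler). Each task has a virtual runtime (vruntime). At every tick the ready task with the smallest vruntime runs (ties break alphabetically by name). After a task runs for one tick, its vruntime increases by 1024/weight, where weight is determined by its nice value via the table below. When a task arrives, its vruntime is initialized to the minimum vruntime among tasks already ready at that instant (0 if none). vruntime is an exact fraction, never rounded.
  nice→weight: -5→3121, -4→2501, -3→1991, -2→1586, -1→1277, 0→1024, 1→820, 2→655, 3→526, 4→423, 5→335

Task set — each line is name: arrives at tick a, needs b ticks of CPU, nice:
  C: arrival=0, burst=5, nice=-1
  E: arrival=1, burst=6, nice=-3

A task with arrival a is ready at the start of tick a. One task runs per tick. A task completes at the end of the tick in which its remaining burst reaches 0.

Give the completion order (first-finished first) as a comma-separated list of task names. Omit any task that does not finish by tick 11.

completion order = C, E

t=0: vr[C=0] → run C
t=1: vr[C=1024/1277 E=1024/1277] → run C
t=2: vr[C=2048/1277 E=1024/1277] → run E
t=3: vr[C=2048/1277 E=3346432/2542507] → run E
t=4: vr[C=2048/1277 E=4654080/2542507] → run C
t=5: vr[C=3072/1277 E=4654080/2542507] → run E
t=6: vr[C=3072/1277 E=5961728/2542507] → run E
t=7: vr[C=3072/1277 E=7269376/2542507] → run C
t=8: vr[C=4096/1277 E=7269376/2542507] → run E
t=9: vr[C=4096/1277 E=8577024/2542507] → run C
t=10: vr[E=8577024/2542507] → run E
t=11: (idle)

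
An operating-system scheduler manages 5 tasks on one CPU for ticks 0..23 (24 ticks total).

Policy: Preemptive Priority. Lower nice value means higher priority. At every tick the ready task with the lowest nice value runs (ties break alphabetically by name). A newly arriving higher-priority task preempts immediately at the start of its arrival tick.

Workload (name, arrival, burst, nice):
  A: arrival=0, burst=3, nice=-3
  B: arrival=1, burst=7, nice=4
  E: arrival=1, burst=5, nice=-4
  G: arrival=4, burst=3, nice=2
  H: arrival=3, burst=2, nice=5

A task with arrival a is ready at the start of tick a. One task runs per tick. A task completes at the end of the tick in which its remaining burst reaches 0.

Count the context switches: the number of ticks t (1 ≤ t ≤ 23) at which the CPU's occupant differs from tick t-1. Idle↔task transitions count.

context switches = 6

t=0: ready={A} → run A
t=1: ready={A,B,E} → run E
t=2: ready={A,B,E} → run E
t=3: ready={A,B,E,H} → run E
t=4: ready={A,B,E,G,H} → run E
t=5: ready={A,B,E,G,H} → run E
t=6: ready={A,B,G,H} → run A
t=7: ready={A,B,G,H} → run A
t=8: ready={B,G,H} → run G
t=9: ready={B,G,H} → run G
t=10: ready={B,G,H} → run G
t=11: ready={B,H} → run B
t=12: ready={B,H} → run B
t=13: ready={B,H} → run B
t=14: ready={B,H} → run B
t=15: ready={B,H} → run B
t=16: ready={B,H} → run B
t=17: ready={B,H} → run B
t=18: ready={H} → run H
t=19: ready={H} → run H
t=20: (idle)
t=21: (idle)
t=22: (idle)
t=23: (idle)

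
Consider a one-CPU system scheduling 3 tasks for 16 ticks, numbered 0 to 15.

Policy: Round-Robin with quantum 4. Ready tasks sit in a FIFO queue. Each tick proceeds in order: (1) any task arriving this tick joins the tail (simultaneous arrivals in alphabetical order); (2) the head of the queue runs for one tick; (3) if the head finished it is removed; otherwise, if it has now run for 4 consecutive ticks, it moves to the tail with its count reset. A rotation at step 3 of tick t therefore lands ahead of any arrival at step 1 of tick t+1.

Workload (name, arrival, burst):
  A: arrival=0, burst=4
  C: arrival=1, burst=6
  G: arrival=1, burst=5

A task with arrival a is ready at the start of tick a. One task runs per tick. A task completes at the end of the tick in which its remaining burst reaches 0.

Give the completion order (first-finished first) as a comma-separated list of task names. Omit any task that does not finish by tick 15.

t=0: queue=[A] q_used=0 → run A
t=1: queue=[A,C,G] q_used=1 → run A
t=2: queue=[A,C,G] q_used=2 → run A
t=3: queue=[A,C,G] q_used=3 → run A
t=4: queue=[C,G] q_used=0 → run C
t=5: queue=[C,G] q_used=1 → run C
t=6: queue=[C,G] q_used=2 → run C
t=7: queue=[C,G] q_used=3 → run C
t=8: queue=[G,C] q_used=0 → run G
t=9: queue=[G,C] q_used=1 → run G
t=10: queue=[G,C] q_used=2 → run G
t=11: queue=[G,C] q_used=3 → run G
t=12: queue=[C,G] q_used=0 → run C
t=13: queue=[C,G] q_used=1 → run C
t=14: queue=[G] q_used=0 → run G
t=15: (idle)

completion order = A, C, G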